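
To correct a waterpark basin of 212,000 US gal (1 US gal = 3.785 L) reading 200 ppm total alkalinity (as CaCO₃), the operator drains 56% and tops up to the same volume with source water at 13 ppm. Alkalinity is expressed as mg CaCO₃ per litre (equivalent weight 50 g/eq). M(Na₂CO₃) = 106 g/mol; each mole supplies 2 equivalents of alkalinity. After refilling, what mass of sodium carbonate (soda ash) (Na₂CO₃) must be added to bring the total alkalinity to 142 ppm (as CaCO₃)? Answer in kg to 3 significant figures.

39.7 kg

Volume: 212,000 US gal × 3.785 L/gal = 802,420 L.
After draining 56% and refilling: 200 × 0.44 + 13 × 0.56 = 95.28 ppm.
Deficit to target: 142 − 95.28 = 46.72 mg/L.
As CaCO₃: 46.72 mg/L × 802,420 L = 37,490 g; ÷ 50 g/eq ÷ 2 = 374.9 mol Na₂CO₃.
Mass: 374.9 × 106 = 39,740 g.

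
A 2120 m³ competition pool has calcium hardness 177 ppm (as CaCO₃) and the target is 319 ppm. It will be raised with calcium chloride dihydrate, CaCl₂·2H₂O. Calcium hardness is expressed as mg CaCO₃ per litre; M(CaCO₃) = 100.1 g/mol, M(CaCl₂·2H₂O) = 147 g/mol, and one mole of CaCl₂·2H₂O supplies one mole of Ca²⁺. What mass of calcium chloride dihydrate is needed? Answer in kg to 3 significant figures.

Volume: 2120 m³ = 2,120,000 L.
Hardness to add: (319 − 177) = 142 mg/L as CaCO₃ × 2,120,000 L = 301,000 g as CaCO₃.
Moles of Ca²⁺ (1 mol Ca²⁺ ≡ 1 mol CaCO₃): 301,000 / 100.1 g/mol = 3007 mol.
Mass of CaCl₂·2H₂O: 3007 × 147 = 442,100 g.

442 kg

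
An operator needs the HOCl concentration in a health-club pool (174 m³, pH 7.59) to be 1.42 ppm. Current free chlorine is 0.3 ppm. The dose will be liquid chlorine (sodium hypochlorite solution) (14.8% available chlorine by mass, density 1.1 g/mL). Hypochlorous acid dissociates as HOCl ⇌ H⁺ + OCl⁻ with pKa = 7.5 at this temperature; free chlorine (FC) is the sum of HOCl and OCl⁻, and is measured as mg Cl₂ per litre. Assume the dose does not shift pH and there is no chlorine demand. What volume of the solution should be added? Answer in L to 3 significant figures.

Volume: 174 m³ = 174,000 L.
[OCl⁻]/[HOCl] = 10^(pH − pKa) = 10^(7.59 − 7.5) = 1.23; fraction as HOCl = 1/(1 + 1.23) = 0.4484.
Free chlorine required for 1.42 ppm HOCl: 1.42 / 0.4484 = 3.167 ppm.
FC to add: 3.167 − 0.3 = 2.867 mg/L as Cl₂.
Cl₂ equivalent: 2.867 mg/L × 174,000 L = 498.9 g.
Product at 14.8% available Cl: 498.9 / 0.148 = 3371 g.
Volume: 3371 g ÷ 1.1 g/mL = 3064 mL.

3.06 L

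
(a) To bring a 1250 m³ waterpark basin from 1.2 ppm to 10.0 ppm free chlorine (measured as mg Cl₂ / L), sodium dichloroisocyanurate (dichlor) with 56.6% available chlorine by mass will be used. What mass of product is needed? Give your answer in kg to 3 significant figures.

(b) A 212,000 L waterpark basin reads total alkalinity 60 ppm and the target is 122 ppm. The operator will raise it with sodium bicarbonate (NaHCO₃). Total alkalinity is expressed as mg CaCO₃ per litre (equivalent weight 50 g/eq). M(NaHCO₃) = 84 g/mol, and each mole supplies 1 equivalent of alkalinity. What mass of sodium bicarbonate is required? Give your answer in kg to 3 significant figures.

(a) Volume: 1250 m³ = 1,250,000 L.
(a) Chlorine deficit: 10.0 − 1.2 = 8.8 ppm = 8.8 mg/L as Cl₂.
(a) Cl₂ equivalent needed: 8.8 mg/L × 1,250,000 L = 11,000,000 mg = 11,000 g.
(a) Product at 56.6% available chlorine: 11,000 / 0.566 = 19,430 g.

(b) Alkalinity to add: (122 − 60) = 62 mg/L as CaCO₃ × 212,000 L = 13,140 g as CaCO₃.
(b) Equivalents: 13,140 g ÷ 50 g/eq = 262.9 eq.
(b) NaHCO₃ supplies 1 eq per mole → 262.9 mol.
(b) Mass: 262.9 mol × 84 g/mol = 22,080 g.

(a) 19.4 kg; (b) 22.1 kg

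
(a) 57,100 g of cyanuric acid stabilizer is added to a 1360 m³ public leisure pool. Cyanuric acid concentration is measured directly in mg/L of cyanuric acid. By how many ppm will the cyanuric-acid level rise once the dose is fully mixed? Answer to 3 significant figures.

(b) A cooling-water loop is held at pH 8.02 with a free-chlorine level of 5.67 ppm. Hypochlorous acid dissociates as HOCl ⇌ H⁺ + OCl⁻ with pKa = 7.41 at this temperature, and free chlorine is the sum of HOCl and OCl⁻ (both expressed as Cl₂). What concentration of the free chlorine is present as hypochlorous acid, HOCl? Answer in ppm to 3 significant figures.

(a) 42.0 ppm; (b) 1.12 ppm

(a) Volume: 1360 m³ = 1,360,000 L.
(a) Rise: 57,100 g / 1,360,000 L × 1000 = 41.99 mg/L.

(b) [OCl⁻]/[HOCl] = 10^(pH − pKa) = 10^(8.02 − 7.41) = 10^0.61 = 4.074.
(b) Fraction as HOCl = 1 / (1 + 4.074) = 0.1971.
(b) HOCl = 0.1971 × 5.67 ppm = 1.118 ppm.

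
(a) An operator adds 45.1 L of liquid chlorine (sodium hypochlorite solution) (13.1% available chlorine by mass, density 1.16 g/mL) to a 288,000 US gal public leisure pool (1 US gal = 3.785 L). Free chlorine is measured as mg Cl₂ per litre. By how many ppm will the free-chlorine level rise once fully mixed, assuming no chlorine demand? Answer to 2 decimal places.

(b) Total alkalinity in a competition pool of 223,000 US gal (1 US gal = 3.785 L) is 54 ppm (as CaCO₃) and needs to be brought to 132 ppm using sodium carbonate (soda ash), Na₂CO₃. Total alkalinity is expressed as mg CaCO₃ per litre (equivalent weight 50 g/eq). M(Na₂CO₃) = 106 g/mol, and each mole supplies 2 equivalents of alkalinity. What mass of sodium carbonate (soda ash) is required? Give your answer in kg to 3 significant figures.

(a) Volume: 288,000 US gal × 3.785 L/gal = 1,090,080 L.
(a) Mass of solution: 45.1 L × 1000 mL/L × 1.16 g/mL = 52,320 g.
(a) Available chlorine delivered: 52,320 g × 0.131 = 6853 g as Cl₂.
(a) Concentration rise: 6853 g / 1,090,080 L = 6.287 mg/L = 6.29 ppm.

(b) Volume: 223,000 US gal × 3.785 L/gal = 844,055 L.
(b) Alkalinity to add: (132 − 54) = 78 mg/L as CaCO₃ × 844,055 L = 65,840 g as CaCO₃.
(b) Equivalents: 65,840 g ÷ 50 g/eq = 1317 eq.
(b) Each mole of Na₂CO₃ supplies 2 eq, so 1317 / 2 = 658.4 mol.
(b) Mass: 658.4 mol × 106 g/mol = 69,790 g.

(a) 6.29 ppm; (b) 69.8 kg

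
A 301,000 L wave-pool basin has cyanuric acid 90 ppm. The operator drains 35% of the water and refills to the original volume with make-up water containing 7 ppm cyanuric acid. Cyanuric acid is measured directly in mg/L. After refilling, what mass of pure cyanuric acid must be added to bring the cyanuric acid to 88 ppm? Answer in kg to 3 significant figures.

8.14 kg

After draining 35% and refilling: 90 × 0.65 + 7 × 0.35 = 60.95 ppm.
Deficit to target: 88 − 60.95 = 27.05 mg/L.
Mass: 27.05 mg/L × 301,000 L = 8142 g cyanuric acid.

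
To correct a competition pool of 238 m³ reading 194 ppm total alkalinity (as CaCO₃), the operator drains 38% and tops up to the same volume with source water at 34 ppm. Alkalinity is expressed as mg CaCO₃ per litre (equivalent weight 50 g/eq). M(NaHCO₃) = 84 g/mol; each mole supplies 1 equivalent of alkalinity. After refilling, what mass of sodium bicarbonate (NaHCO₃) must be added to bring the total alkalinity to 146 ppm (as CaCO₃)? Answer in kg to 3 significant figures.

Volume: 238 m³ = 238,000 L.
After draining 38% and refilling: 194 × 0.62 + 34 × 0.38 = 133.2 ppm.
Deficit to target: 146 − 133.2 = 12.8 mg/L.
As CaCO₃: 12.8 mg/L × 238,000 L = 3046 g; ÷ 50 g/eq ÷ 1 = 60.93 mol NaHCO₃.
Mass: 60.93 × 84 = 5118 g.

5.12 kg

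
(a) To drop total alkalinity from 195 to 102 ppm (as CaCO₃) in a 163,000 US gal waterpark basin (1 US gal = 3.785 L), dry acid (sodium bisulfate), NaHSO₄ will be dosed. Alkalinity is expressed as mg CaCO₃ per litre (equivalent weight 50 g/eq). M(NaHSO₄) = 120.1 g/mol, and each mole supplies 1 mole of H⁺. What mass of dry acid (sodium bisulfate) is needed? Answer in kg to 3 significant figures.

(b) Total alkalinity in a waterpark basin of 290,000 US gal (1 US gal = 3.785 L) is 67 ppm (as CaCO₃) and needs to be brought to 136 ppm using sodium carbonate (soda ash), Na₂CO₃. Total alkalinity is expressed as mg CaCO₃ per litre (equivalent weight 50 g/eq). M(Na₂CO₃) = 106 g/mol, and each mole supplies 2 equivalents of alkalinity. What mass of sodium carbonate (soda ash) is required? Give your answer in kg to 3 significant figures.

(a) 138 kg; (b) 80.3 kg

(a) Volume: 163,000 US gal × 3.785 L/gal = 616,955 L.
(a) Alkalinity to neutralize: (195 − 102) = 93 mg/L as CaCO₃ × 616,955 L = 57,380 g as CaCO₃.
(a) Equivalents of H⁺ required: 57,380 ÷ 50 g/eq = 1148 eq = 1148 mol NaHSO₄.
(a) Mass of NaHSO₄: 1148 × 120.1 = 137,800 g.

(b) Volume: 290,000 US gal × 3.785 L/gal = 1,097,650 L.
(b) Alkalinity to add: (136 − 67) = 69 mg/L as CaCO₃ × 1,097,650 L = 75,740 g as CaCO₃.
(b) Equivalents: 75,740 g ÷ 50 g/eq = 1515 eq.
(b) Each mole of Na₂CO₃ supplies 2 eq, so 1515 / 2 = 757.4 mol.
(b) Mass: 757.4 mol × 106 g/mol = 80,280 g.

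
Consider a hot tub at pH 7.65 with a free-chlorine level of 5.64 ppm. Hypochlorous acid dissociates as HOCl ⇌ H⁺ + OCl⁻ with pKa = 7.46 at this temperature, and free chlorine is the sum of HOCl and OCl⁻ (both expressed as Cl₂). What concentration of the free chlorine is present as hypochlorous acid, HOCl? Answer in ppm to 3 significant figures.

[OCl⁻]/[HOCl] = 10^(pH − pKa) = 10^(7.65 − 7.46) = 10^0.19 = 1.549.
Fraction as HOCl = 1 / (1 + 1.549) = 0.3923.
HOCl = 0.3923 × 5.64 ppm = 2.213 ppm.

2.21 ppm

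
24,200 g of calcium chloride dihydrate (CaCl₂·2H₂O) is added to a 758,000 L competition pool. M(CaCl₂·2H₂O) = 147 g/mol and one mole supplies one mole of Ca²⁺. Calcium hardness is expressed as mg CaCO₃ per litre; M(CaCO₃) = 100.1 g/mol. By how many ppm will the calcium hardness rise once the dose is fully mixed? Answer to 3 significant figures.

Moles of Ca²⁺: 24,200 g ÷ 147 g/mol = 164.6 mol.
As CaCO₃: 164.6 mol × 100.1 g/mol = 16,480 g.
Rise: 16,480 g / 758,000 L × 1000 = 21.74 mg/L.

21.7 ppm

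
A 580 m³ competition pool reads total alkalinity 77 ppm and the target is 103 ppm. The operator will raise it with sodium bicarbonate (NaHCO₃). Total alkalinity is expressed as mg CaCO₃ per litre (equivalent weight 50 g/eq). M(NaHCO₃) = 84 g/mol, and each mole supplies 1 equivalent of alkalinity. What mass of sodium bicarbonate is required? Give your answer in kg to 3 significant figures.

Volume: 580 m³ = 580,000 L.
Alkalinity to add: (103 − 77) = 26 mg/L as CaCO₃ × 580,000 L = 15,080 g as CaCO₃.
Equivalents: 15,080 g ÷ 50 g/eq = 301.6 eq.
NaHCO₃ supplies 1 eq per mole → 301.6 mol.
Mass: 301.6 mol × 84 g/mol = 25,330 g.

25.3 kg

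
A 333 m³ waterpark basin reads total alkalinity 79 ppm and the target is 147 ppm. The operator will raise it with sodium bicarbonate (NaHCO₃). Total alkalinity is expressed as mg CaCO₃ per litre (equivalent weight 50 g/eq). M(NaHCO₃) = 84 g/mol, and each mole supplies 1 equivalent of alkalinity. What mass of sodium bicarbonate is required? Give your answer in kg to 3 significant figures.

38.0 kg

Volume: 333 m³ = 333,000 L.
Alkalinity to add: (147 − 79) = 68 mg/L as CaCO₃ × 333,000 L = 22,640 g as CaCO₃.
Equivalents: 22,640 g ÷ 50 g/eq = 452.9 eq.
NaHCO₃ supplies 1 eq per mole → 452.9 mol.
Mass: 452.9 mol × 84 g/mol = 38,040 g.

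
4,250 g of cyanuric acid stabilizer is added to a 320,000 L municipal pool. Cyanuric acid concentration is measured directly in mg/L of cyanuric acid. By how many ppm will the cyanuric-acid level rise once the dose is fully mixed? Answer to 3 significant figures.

Rise: 4,250 g / 320,000 L × 1000 = 13.28 mg/L.

13.3 ppm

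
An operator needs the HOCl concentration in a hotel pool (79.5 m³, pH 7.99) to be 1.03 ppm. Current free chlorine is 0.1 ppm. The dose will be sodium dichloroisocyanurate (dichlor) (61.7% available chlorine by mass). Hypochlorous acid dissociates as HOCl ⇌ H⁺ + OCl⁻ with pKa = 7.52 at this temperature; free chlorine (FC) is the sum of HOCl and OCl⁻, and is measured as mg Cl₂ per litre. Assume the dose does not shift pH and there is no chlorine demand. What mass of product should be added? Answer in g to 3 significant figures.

Volume: 79.5 m³ = 79,500 L.
[OCl⁻]/[HOCl] = 10^(pH − pKa) = 10^(7.99 − 7.52) = 2.951; fraction as HOCl = 1/(1 + 2.951) = 0.2531.
Free chlorine required for 1.03 ppm HOCl: 1.03 / 0.2531 = 4.07 ppm.
FC to add: 4.07 − 0.1 = 3.97 mg/L as Cl₂.
Cl₂ equivalent: 3.97 mg/L × 79,500 L = 315.6 g.
Product at 61.7% available Cl: 315.6 / 0.617 = 511.5 g.

511 g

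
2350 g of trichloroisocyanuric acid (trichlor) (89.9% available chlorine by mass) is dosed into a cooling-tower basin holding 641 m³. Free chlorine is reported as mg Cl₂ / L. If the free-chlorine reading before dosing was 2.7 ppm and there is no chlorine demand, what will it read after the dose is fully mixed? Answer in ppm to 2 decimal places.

6.00 ppm

Volume: 641 m³ = 641,000 L.
Available chlorine delivered: 2350 g × 0.899 = 2113 g as Cl₂.
Concentration rise: 2113 g / 641,000 L = 3.296 mg/L = 3.30 ppm.
Final FC: 2.7 + 3.30 = 6.00 ppm.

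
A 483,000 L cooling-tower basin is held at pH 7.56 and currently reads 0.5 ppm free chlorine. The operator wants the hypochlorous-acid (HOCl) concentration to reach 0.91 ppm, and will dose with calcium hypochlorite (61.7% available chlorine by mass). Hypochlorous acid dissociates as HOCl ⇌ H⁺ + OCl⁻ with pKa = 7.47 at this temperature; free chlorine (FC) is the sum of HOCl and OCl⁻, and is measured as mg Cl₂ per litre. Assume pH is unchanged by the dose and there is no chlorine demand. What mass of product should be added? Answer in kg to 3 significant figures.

[OCl⁻]/[HOCl] = 10^(pH − pKa) = 10^(7.56 − 7.47) = 1.23; fraction as HOCl = 1/(1 + 1.23) = 0.4484.
Free chlorine required for 0.91 ppm HOCl: 0.91 / 0.4484 = 2.03 ppm.
FC to add: 2.03 − 0.5 = 1.53 mg/L as Cl₂.
Cl₂ equivalent: 1.53 mg/L × 483,000 L = 738.8 g.
Product at 61.7% available Cl: 738.8 / 0.617 = 1197 g.

1.20 kg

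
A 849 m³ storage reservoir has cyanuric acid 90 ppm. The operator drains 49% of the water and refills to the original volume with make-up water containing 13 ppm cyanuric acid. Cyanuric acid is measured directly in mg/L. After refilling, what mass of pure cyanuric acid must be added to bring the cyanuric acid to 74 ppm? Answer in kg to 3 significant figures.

18.4 kg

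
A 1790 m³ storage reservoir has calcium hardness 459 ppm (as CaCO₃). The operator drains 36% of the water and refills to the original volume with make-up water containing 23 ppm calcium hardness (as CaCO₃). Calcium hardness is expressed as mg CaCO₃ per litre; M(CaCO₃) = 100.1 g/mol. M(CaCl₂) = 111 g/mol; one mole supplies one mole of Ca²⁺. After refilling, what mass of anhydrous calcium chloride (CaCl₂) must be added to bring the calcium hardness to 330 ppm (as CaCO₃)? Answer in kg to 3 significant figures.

Volume: 1790 m³ = 1,790,000 L.
After draining 36% and refilling: 459 × 0.64 + 23 × 0.36 = 302.04 ppm.
Deficit to target: 330 − 302.04 = 27.96 mg/L.
As CaCO₃: 27.96 mg/L × 1,790,000 L = 50,050 g; ÷ 100.1 = 500 mol Ca²⁺.
Mass: 500 × 111 = 55,500 g.

55.5 kg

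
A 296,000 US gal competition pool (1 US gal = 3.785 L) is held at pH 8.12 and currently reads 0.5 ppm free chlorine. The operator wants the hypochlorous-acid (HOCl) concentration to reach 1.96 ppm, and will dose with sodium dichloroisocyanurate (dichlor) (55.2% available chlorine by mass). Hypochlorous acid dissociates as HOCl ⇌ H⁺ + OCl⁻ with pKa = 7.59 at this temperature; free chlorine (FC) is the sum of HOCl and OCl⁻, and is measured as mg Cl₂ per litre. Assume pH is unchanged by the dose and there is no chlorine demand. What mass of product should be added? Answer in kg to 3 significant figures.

Volume: 296,000 US gal × 3.785 L/gal = 1,120,360 L.
[OCl⁻]/[HOCl] = 10^(pH − pKa) = 10^(8.12 − 7.59) = 3.388; fraction as HOCl = 1/(1 + 3.388) = 0.2279.
Free chlorine required for 1.96 ppm HOCl: 1.96 / 0.2279 = 8.601 ppm.
FC to add: 8.601 − 0.5 = 8.101 mg/L as Cl₂.
Cl₂ equivalent: 8.101 mg/L × 1,120,360 L = 9076 g.
Product at 55.2% available Cl: 9076 / 0.552 = 16,440 g.

16.4 kg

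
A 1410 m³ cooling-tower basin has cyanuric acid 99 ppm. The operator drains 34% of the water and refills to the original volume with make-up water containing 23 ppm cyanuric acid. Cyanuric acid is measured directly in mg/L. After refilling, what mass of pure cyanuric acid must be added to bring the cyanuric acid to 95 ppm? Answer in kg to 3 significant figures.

Volume: 1410 m³ = 1,410,000 L.
After draining 34% and refilling: 99 × 0.66 + 23 × 0.34 = 73.16 ppm.
Deficit to target: 95 − 73.16 = 21.84 mg/L.
Mass: 21.84 mg/L × 1,410,000 L = 30,790 g cyanuric acid.

30.8 kg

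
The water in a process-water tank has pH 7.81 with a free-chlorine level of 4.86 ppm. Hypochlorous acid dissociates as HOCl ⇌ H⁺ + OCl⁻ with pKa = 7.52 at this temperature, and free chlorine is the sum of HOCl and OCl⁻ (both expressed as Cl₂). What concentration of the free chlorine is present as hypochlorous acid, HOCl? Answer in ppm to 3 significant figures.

[OCl⁻]/[HOCl] = 10^(pH − pKa) = 10^(7.81 − 7.52) = 10^0.29 = 1.95.
Fraction as HOCl = 1 / (1 + 1.95) = 0.339.
HOCl = 0.339 × 4.86 ppm = 1.648 ppm.

1.65 ppm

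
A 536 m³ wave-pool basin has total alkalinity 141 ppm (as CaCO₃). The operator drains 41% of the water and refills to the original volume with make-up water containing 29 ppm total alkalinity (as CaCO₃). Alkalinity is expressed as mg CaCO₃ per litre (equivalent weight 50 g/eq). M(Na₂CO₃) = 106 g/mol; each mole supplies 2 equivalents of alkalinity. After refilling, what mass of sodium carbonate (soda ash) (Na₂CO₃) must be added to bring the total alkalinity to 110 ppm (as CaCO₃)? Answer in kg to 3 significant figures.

Volume: 536 m³ = 536,000 L.
After draining 41% and refilling: 141 × 0.59 + 29 × 0.41 = 95.08 ppm.
Deficit to target: 110 − 95.08 = 14.92 mg/L.
As CaCO₃: 14.92 mg/L × 536,000 L = 7997 g; ÷ 50 g/eq ÷ 2 = 79.97 mol Na₂CO₃.
Mass: 79.97 × 106 = 8477 g.

8.48 kg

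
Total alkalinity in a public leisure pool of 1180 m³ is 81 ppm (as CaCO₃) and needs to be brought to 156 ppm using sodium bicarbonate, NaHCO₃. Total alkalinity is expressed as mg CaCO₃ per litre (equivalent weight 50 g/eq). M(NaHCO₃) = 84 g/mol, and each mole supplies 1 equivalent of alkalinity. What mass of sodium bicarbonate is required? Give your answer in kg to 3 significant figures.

149 kg

Volume: 1180 m³ = 1,180,000 L.
Alkalinity to add: (156 − 81) = 75 mg/L as CaCO₃ × 1,180,000 L = 88,500 g as CaCO₃.
Equivalents: 88,500 g ÷ 50 g/eq = 1770 eq.
NaHCO₃ supplies 1 eq per mole → 1770 mol.
Mass: 1770 mol × 84 g/mol = 148,700 g.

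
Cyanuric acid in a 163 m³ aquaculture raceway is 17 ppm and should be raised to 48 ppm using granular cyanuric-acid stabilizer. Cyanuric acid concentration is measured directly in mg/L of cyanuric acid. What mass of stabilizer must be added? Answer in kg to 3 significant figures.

5.05 kg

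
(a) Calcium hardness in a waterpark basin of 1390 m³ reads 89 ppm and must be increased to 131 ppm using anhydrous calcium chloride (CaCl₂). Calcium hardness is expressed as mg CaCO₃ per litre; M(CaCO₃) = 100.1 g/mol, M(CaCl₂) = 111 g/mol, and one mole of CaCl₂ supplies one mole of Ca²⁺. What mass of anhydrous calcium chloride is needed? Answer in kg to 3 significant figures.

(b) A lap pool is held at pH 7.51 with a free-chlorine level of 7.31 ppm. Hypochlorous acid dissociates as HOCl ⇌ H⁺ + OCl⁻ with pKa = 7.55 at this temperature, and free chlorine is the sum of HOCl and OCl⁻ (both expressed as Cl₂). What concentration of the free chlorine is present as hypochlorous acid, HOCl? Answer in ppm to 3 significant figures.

(a) 64.7 kg; (b) 3.82 ppm

(a) Volume: 1390 m³ = 1,390,000 L.
(a) Hardness to add: (131 − 89) = 42 mg/L as CaCO₃ × 1,390,000 L = 58,380 g as CaCO₃.
(a) Moles of Ca²⁺ (1 mol Ca²⁺ ≡ 1 mol CaCO₃): 58,380 / 100.1 g/mol = 583.2 mol.
(a) Mass of CaCl₂: 583.2 × 111 = 64,740 g.

(b) [OCl⁻]/[HOCl] = 10^(pH − pKa) = 10^(7.51 − 7.55) = 10^-0.04 = 0.912.
(b) Fraction as HOCl = 1 / (1 + 0.912) = 0.523.
(b) HOCl = 0.523 × 7.31 ppm = 3.823 ppm.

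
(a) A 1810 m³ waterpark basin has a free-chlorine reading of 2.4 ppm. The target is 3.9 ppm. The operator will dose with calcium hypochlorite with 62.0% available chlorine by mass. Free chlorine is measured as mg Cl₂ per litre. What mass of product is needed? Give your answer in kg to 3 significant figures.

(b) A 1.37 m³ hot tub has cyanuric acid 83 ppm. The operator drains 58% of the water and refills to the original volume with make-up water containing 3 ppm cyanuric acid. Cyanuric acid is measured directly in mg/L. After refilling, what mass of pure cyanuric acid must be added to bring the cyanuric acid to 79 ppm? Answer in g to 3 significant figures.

(a) Volume: 1810 m³ = 1,810,000 L.
(a) Chlorine deficit: 3.9 − 2.4 = 1.5 ppm = 1.5 mg/L as Cl₂.
(a) Cl₂ equivalent needed: 1.5 mg/L × 1,810,000 L = 2,715,000 mg = 2715 g.
(a) Product at 62.0% available chlorine: 2715 / 0.62 = 4379 g.

(b) Volume: 1.37 m³ = 1,370 L.
(b) After draining 58% and refilling: 83 × 0.42 + 3 × 0.58 = 36.6 ppm.
(b) Deficit to target: 79 − 36.6 = 42.4 mg/L.
(b) Mass: 42.4 mg/L × 1,370 L = 58.09 g cyanuric acid.

(a) 4.38 kg; (b) 58.1 g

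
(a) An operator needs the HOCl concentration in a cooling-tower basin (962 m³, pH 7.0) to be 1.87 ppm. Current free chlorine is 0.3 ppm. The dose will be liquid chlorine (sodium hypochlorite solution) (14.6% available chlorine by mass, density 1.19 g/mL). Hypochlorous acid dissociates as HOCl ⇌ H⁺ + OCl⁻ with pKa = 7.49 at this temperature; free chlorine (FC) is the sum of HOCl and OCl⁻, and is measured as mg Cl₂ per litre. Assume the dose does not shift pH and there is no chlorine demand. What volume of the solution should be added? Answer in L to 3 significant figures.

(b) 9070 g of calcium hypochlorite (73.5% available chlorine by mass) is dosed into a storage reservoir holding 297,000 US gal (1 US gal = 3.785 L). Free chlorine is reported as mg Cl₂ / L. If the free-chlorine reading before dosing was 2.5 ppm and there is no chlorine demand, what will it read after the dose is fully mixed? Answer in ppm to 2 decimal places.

(a) Volume: 962 m³ = 962,000 L.
(a) [OCl⁻]/[HOCl] = 10^(pH − pKa) = 10^(7.0 − 7.49) = 0.3236; fraction as HOCl = 1/(1 + 0.3236) = 0.7555.
(a) Free chlorine required for 1.87 ppm HOCl: 1.87 / 0.7555 = 2.475 ppm.
(a) FC to add: 2.475 − 0.3 = 2.175 mg/L as Cl₂.
(a) Cl₂ equivalent: 2.175 mg/L × 962,000 L = 2092 g.
(a) Product at 14.6% available Cl: 2092 / 0.146 = 14,330 g.
(a) Volume: 14,330 g ÷ 1.19 g/mL = 12,040 mL.

(b) Volume: 297,000 US gal × 3.785 L/gal = 1,124,145 L.
(b) Available chlorine delivered: 9070 g × 0.735 = 6666 g as Cl₂.
(b) Concentration rise: 6666 g / 1,124,145 L = 5.93 mg/L = 5.93 ppm.
(b) Final FC: 2.5 + 5.93 = 8.43 ppm.

(a) 12.0 L; (b) 8.43 ppm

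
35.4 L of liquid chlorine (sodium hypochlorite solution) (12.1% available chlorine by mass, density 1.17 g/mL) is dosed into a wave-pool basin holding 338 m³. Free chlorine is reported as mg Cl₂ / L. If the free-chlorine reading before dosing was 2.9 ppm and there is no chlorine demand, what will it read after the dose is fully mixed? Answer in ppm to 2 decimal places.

17.73 ppm

Volume: 338 m³ = 338,000 L.
Mass of solution: 35.4 L × 1000 mL/L × 1.17 g/mL = 41,420 g.
Available chlorine delivered: 41,420 g × 0.121 = 5012 g as Cl₂.
Concentration rise: 5012 g / 338,000 L = 14.83 mg/L = 14.83 ppm.
Final FC: 2.9 + 14.83 = 17.73 ppm.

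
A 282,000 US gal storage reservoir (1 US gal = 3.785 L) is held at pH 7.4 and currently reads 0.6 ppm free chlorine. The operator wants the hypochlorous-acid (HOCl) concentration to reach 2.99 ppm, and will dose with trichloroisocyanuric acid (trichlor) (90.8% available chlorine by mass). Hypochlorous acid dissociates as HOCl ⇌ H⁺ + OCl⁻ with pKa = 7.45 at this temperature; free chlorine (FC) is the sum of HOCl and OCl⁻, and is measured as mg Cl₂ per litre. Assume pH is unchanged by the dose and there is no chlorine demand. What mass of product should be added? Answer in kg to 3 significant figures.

5.94 kg

Volume: 282,000 US gal × 3.785 L/gal = 1,067,370 L.
[OCl⁻]/[HOCl] = 10^(pH − pKa) = 10^(7.4 − 7.45) = 0.8913; fraction as HOCl = 1/(1 + 0.8913) = 0.5288.
Free chlorine required for 2.99 ppm HOCl: 2.99 / 0.5288 = 5.655 ppm.
FC to add: 5.655 − 0.6 = 5.055 mg/L as Cl₂.
Cl₂ equivalent: 5.055 mg/L × 1,067,370 L = 5395 g.
Product at 90.8% available Cl: 5395 / 0.908 = 5942 g.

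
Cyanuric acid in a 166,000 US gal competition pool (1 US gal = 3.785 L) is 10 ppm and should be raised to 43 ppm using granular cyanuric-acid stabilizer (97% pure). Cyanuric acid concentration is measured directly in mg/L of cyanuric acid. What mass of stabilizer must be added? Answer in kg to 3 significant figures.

Volume: 166,000 US gal × 3.785 L/gal = 628,310 L.
CYA to add: (43 − 10) = 33 mg/L × 628,310 L = 20,730 g cyanuric acid.
At 97% purity: 20,730 / 0.97 = 21,380 g product.

21.4 kg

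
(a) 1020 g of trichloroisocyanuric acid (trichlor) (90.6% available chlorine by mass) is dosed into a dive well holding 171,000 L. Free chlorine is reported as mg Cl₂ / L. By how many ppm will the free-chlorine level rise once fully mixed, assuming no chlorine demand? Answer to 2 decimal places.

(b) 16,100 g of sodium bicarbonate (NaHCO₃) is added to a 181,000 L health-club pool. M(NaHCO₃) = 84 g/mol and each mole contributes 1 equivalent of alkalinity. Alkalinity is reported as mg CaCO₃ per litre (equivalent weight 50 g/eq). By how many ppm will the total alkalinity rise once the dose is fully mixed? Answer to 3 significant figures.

(a) 5.40 ppm; (b) 52.9 ppm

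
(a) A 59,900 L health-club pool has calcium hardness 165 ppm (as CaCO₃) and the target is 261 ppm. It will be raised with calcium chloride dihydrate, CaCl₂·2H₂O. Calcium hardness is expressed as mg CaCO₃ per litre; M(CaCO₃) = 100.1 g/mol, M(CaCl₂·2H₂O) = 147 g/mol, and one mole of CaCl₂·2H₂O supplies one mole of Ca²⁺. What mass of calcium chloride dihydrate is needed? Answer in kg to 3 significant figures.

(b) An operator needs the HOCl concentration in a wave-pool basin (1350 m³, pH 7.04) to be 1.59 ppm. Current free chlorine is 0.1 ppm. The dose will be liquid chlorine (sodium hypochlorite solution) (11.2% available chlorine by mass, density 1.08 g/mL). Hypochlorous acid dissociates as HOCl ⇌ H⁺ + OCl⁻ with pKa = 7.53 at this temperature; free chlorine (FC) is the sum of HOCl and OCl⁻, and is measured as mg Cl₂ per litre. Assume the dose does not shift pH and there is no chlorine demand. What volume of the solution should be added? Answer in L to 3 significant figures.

(a) Hardness to add: (261 − 165) = 96 mg/L as CaCO₃ × 59,900 L = 5750 g as CaCO₃.
(a) Moles of Ca²⁺ (1 mol Ca²⁺ ≡ 1 mol CaCO₃): 5750 / 100.1 g/mol = 57.45 mol.
(a) Mass of CaCl₂·2H₂O: 57.45 × 147 = 8445 g.

(b) Volume: 1350 m³ = 1,350,000 L.
(b) [OCl⁻]/[HOCl] = 10^(pH − pKa) = 10^(7.04 − 7.53) = 0.3236; fraction as HOCl = 1/(1 + 0.3236) = 0.7555.
(b) Free chlorine required for 1.59 ppm HOCl: 1.59 / 0.7555 = 2.105 ppm.
(b) FC to add: 2.105 − 0.1 = 2.005 mg/L as Cl₂.
(b) Cl₂ equivalent: 2.005 mg/L × 1,350,000 L = 2706 g.
(b) Product at 11.2% available Cl: 2706 / 0.112 = 24,160 g.
(b) Volume: 24,160 g ÷ 1.08 g/mL = 22,370 mL.

(a) 8.44 kg; (b) 22.4 L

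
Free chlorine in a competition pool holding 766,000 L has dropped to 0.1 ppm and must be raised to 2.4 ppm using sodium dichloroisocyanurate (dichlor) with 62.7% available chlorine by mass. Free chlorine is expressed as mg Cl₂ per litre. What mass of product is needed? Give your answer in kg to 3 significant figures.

2.81 kg

Chlorine deficit: 2.4 − 0.1 = 2.3 ppm = 2.3 mg/L as Cl₂.
Cl₂ equivalent needed: 2.3 mg/L × 766,000 L = 1,762,000 mg = 1762 g.
Product at 62.7% available chlorine: 1762 / 0.627 = 2810 g.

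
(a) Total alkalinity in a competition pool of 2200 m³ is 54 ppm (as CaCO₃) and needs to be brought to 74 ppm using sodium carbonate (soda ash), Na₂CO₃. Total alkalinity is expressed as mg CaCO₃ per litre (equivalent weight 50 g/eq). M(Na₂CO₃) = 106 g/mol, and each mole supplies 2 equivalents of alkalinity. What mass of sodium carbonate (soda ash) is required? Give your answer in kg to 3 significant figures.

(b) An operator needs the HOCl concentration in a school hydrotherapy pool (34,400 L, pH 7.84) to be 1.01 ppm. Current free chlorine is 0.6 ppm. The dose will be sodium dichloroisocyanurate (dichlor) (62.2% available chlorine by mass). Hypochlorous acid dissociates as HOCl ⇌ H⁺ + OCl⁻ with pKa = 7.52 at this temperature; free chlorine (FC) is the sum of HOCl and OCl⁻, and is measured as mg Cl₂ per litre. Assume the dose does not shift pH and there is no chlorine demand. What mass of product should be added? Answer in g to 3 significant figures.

(a) Volume: 2200 m³ = 2,200,000 L.
(a) Alkalinity to add: (74 − 54) = 20 mg/L as CaCO₃ × 2,200,000 L = 44,000 g as CaCO₃.
(a) Equivalents: 44,000 g ÷ 50 g/eq = 880 eq.
(a) Each mole of Na₂CO₃ supplies 2 eq, so 880 / 2 = 440 mol.
(a) Mass: 440 mol × 106 g/mol = 46,640 g.

(b) [OCl⁻]/[HOCl] = 10^(pH − pKa) = 10^(7.84 − 7.52) = 2.089; fraction as HOCl = 1/(1 + 2.089) = 0.3237.
(b) Free chlorine required for 1.01 ppm HOCl: 1.01 / 0.3237 = 3.12 ppm.
(b) FC to add: 3.12 − 0.6 = 2.52 mg/L as Cl₂.
(b) Cl₂ equivalent: 2.52 mg/L × 34,400 L = 86.69 g.
(b) Product at 62.2% available Cl: 86.69 / 0.622 = 139.4 g.

(a) 46.6 kg; (b) 139 g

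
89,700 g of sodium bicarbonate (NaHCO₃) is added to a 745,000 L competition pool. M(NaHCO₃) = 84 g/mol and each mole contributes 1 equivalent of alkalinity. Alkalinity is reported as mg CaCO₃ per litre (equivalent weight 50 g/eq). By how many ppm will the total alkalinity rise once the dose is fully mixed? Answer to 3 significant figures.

Moles of NaHCO₃: 89,700 g ÷ 84 g/mol = 1068 mol → 1068 eq of alkalinity.
As CaCO₃: 1068 eq × 50 g/eq = 53,390 g.
Rise: 53,390 g / 745,000 L × 1000 = 71.67 mg/L.

71.7 ppm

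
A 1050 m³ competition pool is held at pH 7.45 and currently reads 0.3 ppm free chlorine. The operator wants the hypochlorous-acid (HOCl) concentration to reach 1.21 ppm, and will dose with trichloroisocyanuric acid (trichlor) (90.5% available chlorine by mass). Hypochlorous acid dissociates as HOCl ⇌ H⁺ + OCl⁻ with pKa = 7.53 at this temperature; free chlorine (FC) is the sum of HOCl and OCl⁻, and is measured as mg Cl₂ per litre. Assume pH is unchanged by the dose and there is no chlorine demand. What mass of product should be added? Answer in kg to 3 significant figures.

2.22 kg

Volume: 1050 m³ = 1,050,000 L.
[OCl⁻]/[HOCl] = 10^(pH − pKa) = 10^(7.45 − 7.53) = 0.8318; fraction as HOCl = 1/(1 + 0.8318) = 0.5459.
Free chlorine required for 1.21 ppm HOCl: 1.21 / 0.5459 = 2.216 ppm.
FC to add: 2.216 − 0.3 = 1.916 mg/L as Cl₂.
Cl₂ equivalent: 1.916 mg/L × 1,050,000 L = 2012 g.
Product at 90.5% available Cl: 2012 / 0.905 = 2223 g.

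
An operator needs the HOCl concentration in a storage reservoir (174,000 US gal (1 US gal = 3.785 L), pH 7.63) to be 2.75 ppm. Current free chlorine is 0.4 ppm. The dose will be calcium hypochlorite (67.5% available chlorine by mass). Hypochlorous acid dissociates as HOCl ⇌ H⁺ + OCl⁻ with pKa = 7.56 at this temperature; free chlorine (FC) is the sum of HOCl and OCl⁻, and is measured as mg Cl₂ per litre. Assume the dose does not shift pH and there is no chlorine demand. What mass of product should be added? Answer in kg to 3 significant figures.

5.45 kg

Volume: 174,000 US gal × 3.785 L/gal = 658,590 L.
[OCl⁻]/[HOCl] = 10^(pH − pKa) = 10^(7.63 − 7.56) = 1.175; fraction as HOCl = 1/(1 + 1.175) = 0.4598.
Free chlorine required for 2.75 ppm HOCl: 2.75 / 0.4598 = 5.981 ppm.
FC to add: 5.981 − 0.4 = 5.581 mg/L as Cl₂.
Cl₂ equivalent: 5.581 mg/L × 658,590 L = 3676 g.
Product at 67.5% available Cl: 3676 / 0.675 = 5445 g.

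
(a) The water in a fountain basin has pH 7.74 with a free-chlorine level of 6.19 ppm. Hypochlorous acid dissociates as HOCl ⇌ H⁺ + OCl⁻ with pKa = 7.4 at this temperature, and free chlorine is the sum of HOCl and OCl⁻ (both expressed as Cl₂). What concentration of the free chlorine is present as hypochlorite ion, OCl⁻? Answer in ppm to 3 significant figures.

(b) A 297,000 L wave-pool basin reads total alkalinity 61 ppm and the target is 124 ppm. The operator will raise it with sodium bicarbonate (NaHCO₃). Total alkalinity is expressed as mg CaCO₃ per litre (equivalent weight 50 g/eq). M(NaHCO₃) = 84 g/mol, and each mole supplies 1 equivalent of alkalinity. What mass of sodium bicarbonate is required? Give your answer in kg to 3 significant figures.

(a) [OCl⁻]/[HOCl] = 10^(pH − pKa) = 10^(7.74 − 7.4) = 10^0.34 = 2.188.
(a) Fraction as HOCl = 1 / (1 + 2.188) = 0.3137.
(a) OCl⁻ = (1 − 0.3137) × 6.19 ppm = 4.248 ppm.

(b) Alkalinity to add: (124 − 61) = 63 mg/L as CaCO₃ × 297,000 L = 18,710 g as CaCO₃.
(b) Equivalents: 18,710 g ÷ 50 g/eq = 374.2 eq.
(b) NaHCO₃ supplies 1 eq per mole → 374.2 mol.
(b) Mass: 374.2 mol × 84 g/mol = 31,430 g.

(a) 4.25 ppm; (b) 31.4 kg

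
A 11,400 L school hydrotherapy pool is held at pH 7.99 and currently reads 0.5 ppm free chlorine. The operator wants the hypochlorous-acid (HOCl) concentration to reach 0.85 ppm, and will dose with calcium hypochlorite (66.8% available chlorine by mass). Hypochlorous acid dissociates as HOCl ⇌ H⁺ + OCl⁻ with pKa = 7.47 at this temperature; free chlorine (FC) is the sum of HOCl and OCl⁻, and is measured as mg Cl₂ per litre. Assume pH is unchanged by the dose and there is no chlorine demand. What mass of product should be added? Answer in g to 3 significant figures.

54.0 g

[OCl⁻]/[HOCl] = 10^(pH − pKa) = 10^(7.99 − 7.47) = 3.311; fraction as HOCl = 1/(1 + 3.311) = 0.2319.
Free chlorine required for 0.85 ppm HOCl: 0.85 / 0.2319 = 3.665 ppm.
FC to add: 3.665 − 0.5 = 3.165 mg/L as Cl₂.
Cl₂ equivalent: 3.165 mg/L × 11,400 L = 36.08 g.
Product at 66.8% available Cl: 36.08 / 0.668 = 54.01 g.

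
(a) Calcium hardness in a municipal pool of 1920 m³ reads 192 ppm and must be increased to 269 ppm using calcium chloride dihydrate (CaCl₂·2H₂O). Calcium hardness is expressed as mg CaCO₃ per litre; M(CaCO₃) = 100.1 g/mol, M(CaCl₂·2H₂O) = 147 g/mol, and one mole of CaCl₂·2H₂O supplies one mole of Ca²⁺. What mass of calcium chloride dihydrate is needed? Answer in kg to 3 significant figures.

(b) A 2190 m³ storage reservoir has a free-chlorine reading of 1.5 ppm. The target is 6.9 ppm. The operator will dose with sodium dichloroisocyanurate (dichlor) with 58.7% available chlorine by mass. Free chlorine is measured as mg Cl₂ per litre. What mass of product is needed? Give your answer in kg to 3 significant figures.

(a) 217 kg; (b) 20.1 kg

(a) Volume: 1920 m³ = 1,920,000 L.
(a) Hardness to add: (269 − 192) = 77 mg/L as CaCO₃ × 1,920,000 L = 147,800 g as CaCO₃.
(a) Moles of Ca²⁺ (1 mol Ca²⁺ ≡ 1 mol CaCO₃): 147,800 / 100.1 g/mol = 1477 mol.
(a) Mass of CaCl₂·2H₂O: 1477 × 147 = 217,100 g.

(b) Volume: 2190 m³ = 2,190,000 L.
(b) Chlorine deficit: 6.9 − 1.5 = 5.4 ppm = 5.4 mg/L as Cl₂.
(b) Cl₂ equivalent needed: 5.4 mg/L × 2,190,000 L = 11,830,000 mg = 11,830 g.
(b) Product at 58.7% available chlorine: 11,830 / 0.587 = 20,150 g.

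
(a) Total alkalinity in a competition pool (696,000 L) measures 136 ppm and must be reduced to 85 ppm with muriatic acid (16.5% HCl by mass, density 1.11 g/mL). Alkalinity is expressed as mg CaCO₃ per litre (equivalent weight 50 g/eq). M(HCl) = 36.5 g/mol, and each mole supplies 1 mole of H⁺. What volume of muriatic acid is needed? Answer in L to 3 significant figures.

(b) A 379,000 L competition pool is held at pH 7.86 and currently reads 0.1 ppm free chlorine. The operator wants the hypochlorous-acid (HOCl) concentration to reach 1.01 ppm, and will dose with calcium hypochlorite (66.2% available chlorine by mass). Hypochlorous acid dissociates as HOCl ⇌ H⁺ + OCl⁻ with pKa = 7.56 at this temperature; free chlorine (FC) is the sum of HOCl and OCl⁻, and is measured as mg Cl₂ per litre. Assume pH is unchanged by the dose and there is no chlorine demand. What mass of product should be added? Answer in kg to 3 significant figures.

(a) 141 L; (b) 1.67 kg

(a) Alkalinity to neutralize: (136 − 85) = 51 mg/L as CaCO₃ × 696,000 L = 35,500 g as CaCO₃.
(a) Equivalents of H⁺ required: 35,500 ÷ 50 g/eq = 709.9 eq = 709.9 mol HCl.
(a) Mass of HCl: 709.9 × 36.5 = 25,910 g.
(a) Mass of 16.5% solution: 25,910 / 0.165 = 157,000 g.
(a) Volume: 157,000 g ÷ 1.11 g/mL = 141,500 mL.

(b) [OCl⁻]/[HOCl] = 10^(pH − pKa) = 10^(7.86 − 7.56) = 1.995; fraction as HOCl = 1/(1 + 1.995) = 0.3339.
(b) Free chlorine required for 1.01 ppm HOCl: 1.01 / 0.3339 = 3.025 ppm.
(b) FC to add: 3.025 − 0.1 = 2.925 mg/L as Cl₂.
(b) Cl₂ equivalent: 2.925 mg/L × 379,000 L = 1109 g.
(b) Product at 66.2% available Cl: 1109 / 0.662 = 1675 g.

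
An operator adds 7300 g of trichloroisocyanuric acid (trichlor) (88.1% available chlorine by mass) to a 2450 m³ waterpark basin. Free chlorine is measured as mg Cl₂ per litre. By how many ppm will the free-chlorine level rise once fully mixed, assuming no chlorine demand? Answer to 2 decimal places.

2.63 ppm

Volume: 2450 m³ = 2,450,000 L.
Available chlorine delivered: 7300 g × 0.881 = 6431 g as Cl₂.
Concentration rise: 6431 g / 2,450,000 L = 2.625 mg/L = 2.63 ppm.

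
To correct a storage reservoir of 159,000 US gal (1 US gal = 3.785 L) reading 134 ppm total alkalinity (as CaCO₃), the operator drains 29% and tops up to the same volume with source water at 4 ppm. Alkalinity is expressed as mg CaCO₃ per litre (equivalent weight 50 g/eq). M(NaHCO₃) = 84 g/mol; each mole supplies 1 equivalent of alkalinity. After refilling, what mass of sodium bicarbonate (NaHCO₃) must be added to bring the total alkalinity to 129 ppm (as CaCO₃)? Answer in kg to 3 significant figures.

Volume: 159,000 US gal × 3.785 L/gal = 601,815 L.
After draining 29% and refilling: 134 × 0.71 + 4 × 0.29 = 96.3 ppm.
Deficit to target: 129 − 96.3 = 32.7 mg/L.
As CaCO₃: 32.7 mg/L × 601,815 L = 19,680 g; ÷ 50 g/eq ÷ 1 = 393.6 mol NaHCO₃.
Mass: 393.6 × 84 = 33,060 g.

33.1 kg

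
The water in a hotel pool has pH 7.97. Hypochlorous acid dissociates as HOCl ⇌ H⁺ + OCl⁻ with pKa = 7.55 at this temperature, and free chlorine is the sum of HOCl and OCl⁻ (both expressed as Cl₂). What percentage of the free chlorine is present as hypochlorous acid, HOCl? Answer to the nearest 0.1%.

[OCl⁻]/[HOCl] = 10^(pH − pKa) = 10^(7.97 − 7.55) = 10^0.42 = 2.63.
Fraction as HOCl = 1 / (1 + 2.63) = 0.2755.

27.5%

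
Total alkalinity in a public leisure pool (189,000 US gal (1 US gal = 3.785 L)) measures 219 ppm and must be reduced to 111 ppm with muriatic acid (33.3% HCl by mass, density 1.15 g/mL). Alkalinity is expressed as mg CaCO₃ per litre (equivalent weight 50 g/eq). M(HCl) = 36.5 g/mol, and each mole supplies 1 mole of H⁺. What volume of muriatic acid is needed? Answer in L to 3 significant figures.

Volume: 189,000 US gal × 3.785 L/gal = 715,365 L.
Alkalinity to neutralize: (219 − 111) = 108 mg/L as CaCO₃ × 715,365 L = 77,260 g as CaCO₃.
Equivalents of H⁺ required: 77,260 ÷ 50 g/eq = 1545 eq = 1545 mol HCl.
Mass of HCl: 1545 × 36.5 = 56,400 g.
Mass of 33.3% solution: 56,400 / 0.333 = 169,400 g.
Volume: 169,400 g ÷ 1.15 g/mL = 147,300 mL.

147 L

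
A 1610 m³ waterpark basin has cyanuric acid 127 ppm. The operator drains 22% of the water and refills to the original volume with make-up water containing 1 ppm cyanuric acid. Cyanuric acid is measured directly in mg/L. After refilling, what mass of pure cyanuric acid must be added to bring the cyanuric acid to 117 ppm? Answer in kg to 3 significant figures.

28.5 kg

Volume: 1610 m³ = 1,610,000 L.
After draining 22% and refilling: 127 × 0.78 + 1 × 0.22 = 99.28 ppm.
Deficit to target: 117 − 99.28 = 17.72 mg/L.
Mass: 17.72 mg/L × 1,610,000 L = 28,530 g cyanuric acid.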